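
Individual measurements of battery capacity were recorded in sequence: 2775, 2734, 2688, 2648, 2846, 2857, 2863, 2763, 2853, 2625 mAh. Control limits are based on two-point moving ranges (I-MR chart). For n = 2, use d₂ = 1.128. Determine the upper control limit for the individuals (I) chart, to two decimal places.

X̄ = (2775 + 2734 + 2688 + 2648 + 2846 + 2857 + 2863 + 2763 + 2853 + 2625) / 10 = 2765.2000
Moving ranges: 41, 46, 40, 198, 11, 6, 100, 90, 228; M̄R̄ = 760.0000 / 9 = 84.4444
UCL = X̄ + 3·M̄R̄/d₂ = 2765.2000 + 3 × 84.4444 / 1.128 = 2989.7863

2989.79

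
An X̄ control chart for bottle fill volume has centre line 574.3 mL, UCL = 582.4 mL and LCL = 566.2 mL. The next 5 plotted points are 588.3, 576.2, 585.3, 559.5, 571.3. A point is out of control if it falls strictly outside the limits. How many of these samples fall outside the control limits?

3

Compare each point to [566.2, 582.4]: sample 1 = 588.3 > UCL; sample 3 = 585.3 > UCL; sample 4 = 559.5 < LCL.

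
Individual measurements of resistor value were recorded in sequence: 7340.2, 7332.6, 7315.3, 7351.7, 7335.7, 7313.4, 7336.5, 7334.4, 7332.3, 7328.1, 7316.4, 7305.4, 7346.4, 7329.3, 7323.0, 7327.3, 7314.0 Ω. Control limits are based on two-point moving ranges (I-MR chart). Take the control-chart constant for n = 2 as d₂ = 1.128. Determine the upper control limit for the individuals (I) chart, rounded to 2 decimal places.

X̄ = (7340.2 + 7332.6 + 7315.3 + 7351.7 + 7335.7 + 7313.4 + 7336.5 + 7334.4 + 7332.3 + 7328.1 + 7316.4 + 7305.4 + 7346.4 + 7329.3 + 7323.0 + 7327.3 + 7314.0) / 17 = 7328.3529
Moving ranges: 7.6, 17.3, 36.4, 16.0, 22.3, 23.1, 2.1, 2.1, 4.2, 11.7, 11.0, 41.0, 17.1, 6.3, 4.3, 13.3; M̄R̄ = 235.8000 / 16 = 14.7375
UCL = X̄ + 3·M̄R̄/d₂ = 7328.3529 + 3 × 14.7375 / 1.128 = 7367.5484

7367.55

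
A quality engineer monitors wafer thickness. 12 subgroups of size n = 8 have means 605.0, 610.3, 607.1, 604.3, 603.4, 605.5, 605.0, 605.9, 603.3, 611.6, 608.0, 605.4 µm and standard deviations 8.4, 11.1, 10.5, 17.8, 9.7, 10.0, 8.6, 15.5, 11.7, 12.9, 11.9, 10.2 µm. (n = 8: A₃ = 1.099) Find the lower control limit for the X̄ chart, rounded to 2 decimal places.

X̄̄ = (605.0 + 610.3 + 607.1 + 604.3 + 603.4 + 605.5 + 605.0 + 605.9 + 603.3 + 611.6 + 608.0 + 605.4) / 12 = 606.2333
s̄ = (8.4 + 11.1 + 10.5 + 17.8 + 9.7 + 10.0 + 8.6 + 15.5 + 11.7 + 12.9 + 11.9 + 10.2) / 12 = 11.5250
LCL = X̄̄ − A₃·s̄ = 606.2333 − 1.099 × 11.5250 = 593.5674

593.57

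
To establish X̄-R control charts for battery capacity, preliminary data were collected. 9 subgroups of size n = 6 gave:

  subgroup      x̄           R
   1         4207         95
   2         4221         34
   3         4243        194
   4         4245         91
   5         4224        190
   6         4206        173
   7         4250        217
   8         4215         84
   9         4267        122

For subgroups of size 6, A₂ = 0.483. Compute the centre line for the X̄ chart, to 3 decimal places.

4230.889

X̄̄ = (4207 + 4221 + 4243 + 4245 + 4224 + 4206 + 4250 + 4215 + 4267) / 9 = 38078.0000 / 9 = 4230.8889
CL = X̄̄ = 4230.8889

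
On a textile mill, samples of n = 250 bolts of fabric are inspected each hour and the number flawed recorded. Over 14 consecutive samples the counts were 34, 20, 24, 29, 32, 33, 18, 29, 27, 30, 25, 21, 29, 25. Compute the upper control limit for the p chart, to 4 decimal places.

p̄ = Σdᵢ / (k·n) = 376 / (14 × 250) = 0.10743
UCL = p̄ + 3·√(p̄(1−p̄)/n) = 0.10743 + 3 × √(0.10743×0.89257/250) = 0.10743 + 3 × 0.01958 = 0.16618

0.1662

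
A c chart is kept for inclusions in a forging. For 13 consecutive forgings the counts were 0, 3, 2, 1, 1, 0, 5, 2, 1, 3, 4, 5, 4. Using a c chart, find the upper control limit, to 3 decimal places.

c̄ = (0 + 3 + 2 + 1 + 1 + 0 + 5 + 2 + 1 + 3 + 4 + 5 + 4) / 13 = 31 / 13 = 2.3846
UCL = c̄ + 3√c̄ = 2.3846 + 3 × √2.3846 = 2.3846 + 3 × 1.5442 = 7.0173

7.017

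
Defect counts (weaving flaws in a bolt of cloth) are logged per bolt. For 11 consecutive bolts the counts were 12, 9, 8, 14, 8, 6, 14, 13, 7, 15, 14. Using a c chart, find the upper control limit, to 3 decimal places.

c̄ = (12 + 9 + 8 + 14 + 8 + 6 + 14 + 13 + 7 + 15 + 14) / 11 = 120 / 11 = 10.9091
UCL = c̄ + 3√c̄ = 10.9091 + 3 × √10.9091 = 10.9091 + 3 × 3.3029 = 20.8178

20.818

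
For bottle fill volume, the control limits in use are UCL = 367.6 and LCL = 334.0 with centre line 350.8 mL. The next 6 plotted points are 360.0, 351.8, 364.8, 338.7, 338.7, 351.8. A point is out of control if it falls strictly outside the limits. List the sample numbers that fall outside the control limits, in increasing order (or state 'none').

All 6 points lie within [334.0, 367.6].

none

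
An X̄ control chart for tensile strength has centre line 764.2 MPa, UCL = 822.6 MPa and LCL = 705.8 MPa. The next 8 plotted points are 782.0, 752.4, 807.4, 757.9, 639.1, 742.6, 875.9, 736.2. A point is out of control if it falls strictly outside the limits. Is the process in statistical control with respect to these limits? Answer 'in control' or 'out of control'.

Compare each point to [705.8, 822.6]: sample 5 = 639.1 < LCL; sample 7 = 875.9 > UCL.

out of control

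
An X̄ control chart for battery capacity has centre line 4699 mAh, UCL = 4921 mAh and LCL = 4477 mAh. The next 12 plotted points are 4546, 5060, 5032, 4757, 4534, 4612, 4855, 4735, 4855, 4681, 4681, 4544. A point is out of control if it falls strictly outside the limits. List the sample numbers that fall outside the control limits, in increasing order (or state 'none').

2, 3

Compare each point to [4477, 4921]: sample 2 = 5060 > UCL; sample 3 = 5032 > UCL.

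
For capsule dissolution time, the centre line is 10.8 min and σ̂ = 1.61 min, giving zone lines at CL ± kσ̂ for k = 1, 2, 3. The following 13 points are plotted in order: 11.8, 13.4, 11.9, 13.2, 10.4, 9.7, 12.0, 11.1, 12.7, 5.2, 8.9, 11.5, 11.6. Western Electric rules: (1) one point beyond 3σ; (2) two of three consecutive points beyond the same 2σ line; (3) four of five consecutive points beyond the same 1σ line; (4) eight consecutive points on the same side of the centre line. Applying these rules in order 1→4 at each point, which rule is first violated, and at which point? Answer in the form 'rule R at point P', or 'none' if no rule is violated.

rule 1 at point 10

Zone of each point (C = within 1σ̂, B = 1σ̂–2σ̂, A = 2σ̂–3σ̂, * = beyond 3σ̂; sign = side of CL): 1:+C, 2:+B, 3:+C, 4:+B, 5:-C, 6:-C, 7:+C, 8:+C, 9:+B, 10:-*, 11:-B, 12:+C, 13:+C
Rule 1 (one point beyond the 3σ limits) is satisfied at point 10.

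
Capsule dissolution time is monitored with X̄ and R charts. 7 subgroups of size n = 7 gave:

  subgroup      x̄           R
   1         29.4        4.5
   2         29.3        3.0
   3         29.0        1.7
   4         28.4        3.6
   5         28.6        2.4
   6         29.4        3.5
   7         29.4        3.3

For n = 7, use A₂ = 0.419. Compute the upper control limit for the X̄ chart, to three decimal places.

30.388

X̄̄ = (29.4 + 29.3 + 29.0 + 28.4 + 28.6 + 29.4 + 29.4) / 7 = 203.5000 / 7 = 29.0714
R̄ = (4.5 + 3.0 + 1.7 + 3.6 + 2.4 + 3.5 + 3.3) / 7 = 22.0000 / 7 = 3.1429
UCL = X̄̄ + A₂·R̄ = 29.0714 + 0.419 × 3.1429 = 30.3883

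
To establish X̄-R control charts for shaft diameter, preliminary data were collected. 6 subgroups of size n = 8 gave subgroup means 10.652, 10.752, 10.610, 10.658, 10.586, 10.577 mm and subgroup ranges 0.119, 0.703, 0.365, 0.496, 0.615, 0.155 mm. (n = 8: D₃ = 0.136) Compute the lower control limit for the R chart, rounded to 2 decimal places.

0.06

R̄ = (0.119 + 0.703 + 0.365 + 0.496 + 0.615 + 0.155) / 6 = 2.4530 / 6 = 0.4088
LCL_R = D₃·R̄ = 0.136 × 0.4088 = 0.0556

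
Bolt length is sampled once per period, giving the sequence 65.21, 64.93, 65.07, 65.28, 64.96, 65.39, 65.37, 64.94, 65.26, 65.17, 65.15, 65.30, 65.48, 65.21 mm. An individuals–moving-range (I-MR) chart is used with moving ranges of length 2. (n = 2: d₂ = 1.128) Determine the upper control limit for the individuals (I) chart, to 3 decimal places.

65.779

X̄ = (65.21 + 64.93 + 65.07 + 65.28 + 64.96 + 65.39 + 65.37 + 64.94 + 65.26 + 65.17 + 65.15 + 65.30 + 65.48 + 65.21) / 14 = 65.1943
Moving ranges: 0.28, 0.14, 0.21, 0.32, 0.43, 0.02, 0.43, 0.32, 0.09, 0.02, 0.15, 0.18, 0.27; M̄R̄ = 2.8600 / 13 = 0.2200
UCL = X̄ + 3·M̄R̄/d₂ = 65.1943 + 3 × 0.2200 / 1.128 = 65.7794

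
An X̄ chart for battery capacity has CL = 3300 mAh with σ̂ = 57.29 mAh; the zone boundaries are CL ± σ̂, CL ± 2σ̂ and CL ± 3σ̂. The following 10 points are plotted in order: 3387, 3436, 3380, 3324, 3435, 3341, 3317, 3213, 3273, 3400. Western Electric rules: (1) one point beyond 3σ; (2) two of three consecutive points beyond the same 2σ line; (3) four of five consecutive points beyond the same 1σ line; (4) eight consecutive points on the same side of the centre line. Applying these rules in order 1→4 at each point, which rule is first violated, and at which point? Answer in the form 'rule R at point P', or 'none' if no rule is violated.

rule 3 at point 5

Zone of each point (C = within 1σ̂, B = 1σ̂–2σ̂, A = 2σ̂–3σ̂, * = beyond 3σ̂; sign = side of CL): 1:+B, 2:+A, 3:+B, 4:+C, 5:+A, 6:+C, 7:+C, 8:-B, 9:-C, 10:+B
Rule 3 (four of five consecutive points beyond the same 1σ limit) is satisfied at point 5.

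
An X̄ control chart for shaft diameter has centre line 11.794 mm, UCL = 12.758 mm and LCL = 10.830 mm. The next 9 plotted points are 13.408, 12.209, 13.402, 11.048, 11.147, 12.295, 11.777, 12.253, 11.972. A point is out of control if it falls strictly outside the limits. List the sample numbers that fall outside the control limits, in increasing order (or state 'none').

Compare each point to [10.830, 12.758]: sample 1 = 13.408 > UCL; sample 3 = 13.402 > UCL.

1, 3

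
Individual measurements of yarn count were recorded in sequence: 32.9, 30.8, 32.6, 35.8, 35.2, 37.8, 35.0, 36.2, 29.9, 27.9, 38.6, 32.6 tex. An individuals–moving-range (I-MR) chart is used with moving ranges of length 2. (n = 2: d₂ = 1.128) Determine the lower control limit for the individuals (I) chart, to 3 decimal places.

24.273

X̄ = (32.9 + 30.8 + 32.6 + 35.8 + 35.2 + 37.8 + 35.0 + 36.2 + 29.9 + 27.9 + 38.6 + 32.6) / 12 = 33.7750
Moving ranges: 2.1, 1.8, 3.2, 0.6, 2.6, 2.8, 1.2, 6.3, 2.0, 10.7, 6.0; M̄R̄ = 39.3000 / 11 = 3.5727
LCL = X̄ − 3·M̄R̄/d₂ = 33.7750 − 3 × 3.5727 / 1.128 = 24.2731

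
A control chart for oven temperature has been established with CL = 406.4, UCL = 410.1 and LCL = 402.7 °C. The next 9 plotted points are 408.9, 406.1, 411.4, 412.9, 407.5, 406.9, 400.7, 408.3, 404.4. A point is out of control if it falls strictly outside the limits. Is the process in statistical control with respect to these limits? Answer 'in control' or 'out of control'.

out of control

Compare each point to [402.7, 410.1]: sample 3 = 411.4 > UCL; sample 4 = 412.9 > UCL; sample 7 = 400.7 < LCL.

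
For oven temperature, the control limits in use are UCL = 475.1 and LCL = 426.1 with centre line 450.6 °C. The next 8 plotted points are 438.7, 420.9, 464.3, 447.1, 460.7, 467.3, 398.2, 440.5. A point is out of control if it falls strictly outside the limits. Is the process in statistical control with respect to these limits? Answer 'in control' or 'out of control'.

Compare each point to [426.1, 475.1]: sample 2 = 420.9 < LCL; sample 7 = 398.2 < LCL.

out of control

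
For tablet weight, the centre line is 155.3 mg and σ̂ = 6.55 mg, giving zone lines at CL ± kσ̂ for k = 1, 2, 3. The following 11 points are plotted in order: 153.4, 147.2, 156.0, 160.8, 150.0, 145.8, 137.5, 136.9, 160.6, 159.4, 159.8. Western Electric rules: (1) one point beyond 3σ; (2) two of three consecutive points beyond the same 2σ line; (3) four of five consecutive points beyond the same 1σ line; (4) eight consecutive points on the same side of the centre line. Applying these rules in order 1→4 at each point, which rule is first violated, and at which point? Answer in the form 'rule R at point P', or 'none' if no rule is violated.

rule 2 at point 8

Zone of each point (C = within 1σ̂, B = 1σ̂–2σ̂, A = 2σ̂–3σ̂, * = beyond 3σ̂; sign = side of CL): 1:-C, 2:-B, 3:+C, 4:+C, 5:-C, 6:-B, 7:-A, 8:-A, 9:+C, 10:+C, 11:+C
Rule 2 (two of three consecutive points beyond the same 2σ limit) is satisfied at point 8.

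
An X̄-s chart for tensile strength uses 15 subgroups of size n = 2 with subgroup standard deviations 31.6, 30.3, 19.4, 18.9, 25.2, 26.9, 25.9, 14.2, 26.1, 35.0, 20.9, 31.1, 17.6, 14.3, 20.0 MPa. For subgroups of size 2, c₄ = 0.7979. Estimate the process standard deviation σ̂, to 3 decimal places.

s̄ = (31.6 + 30.3 + 19.4 + 18.9 + 25.2 + 26.9 + 25.9 + 14.2 + 26.1 + 35.0 + 20.9 + 31.1 + 17.6 + 14.3 + 20.0) / 15 = 23.8267
σ̂ = s̄ / c₄ = 23.8267 / 0.7979 = 29.8617

29.862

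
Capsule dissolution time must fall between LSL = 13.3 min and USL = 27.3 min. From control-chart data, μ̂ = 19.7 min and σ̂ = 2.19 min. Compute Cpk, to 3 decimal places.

0.974

Cpu = (USL − μ̂) / (3σ̂) = (27.3 − 19.7) / (3 × 2.19) = 1.1568; Cpl = (μ̂ − LSL) / (3σ̂) = (19.7 − 13.3) / (3 × 2.19) = 0.9741; Cpk = min(Cpu, Cpl) = 0.9741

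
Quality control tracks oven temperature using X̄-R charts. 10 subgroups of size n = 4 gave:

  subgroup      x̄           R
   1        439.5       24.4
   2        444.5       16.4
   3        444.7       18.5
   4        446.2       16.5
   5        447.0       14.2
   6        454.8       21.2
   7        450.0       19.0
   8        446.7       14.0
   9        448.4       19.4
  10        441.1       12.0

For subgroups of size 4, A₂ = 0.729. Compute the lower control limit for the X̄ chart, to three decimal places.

X̄̄ = (439.5 + 444.5 + 444.7 + 446.2 + 447.0 + 454.8 + 450.0 + 446.7 + 448.4 + 441.1) / 10 = 4462.9000 / 10 = 446.2900
R̄ = (24.4 + 16.4 + 18.5 + 16.5 + 14.2 + 21.2 + 19.0 + 14.0 + 19.4 + 12.0) / 10 = 175.6000 / 10 = 17.5600
LCL = X̄̄ − A₂·R̄ = 446.2900 − 0.729 × 17.5600 = 433.4888

433.489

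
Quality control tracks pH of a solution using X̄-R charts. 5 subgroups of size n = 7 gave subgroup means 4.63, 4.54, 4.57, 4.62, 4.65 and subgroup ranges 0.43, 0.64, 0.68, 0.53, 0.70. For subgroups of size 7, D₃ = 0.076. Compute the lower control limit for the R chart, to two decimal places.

0.05

R̄ = (0.43 + 0.64 + 0.68 + 0.53 + 0.70) / 5 = 2.9800 / 5 = 0.5960
LCL_R = D₃·R̄ = 0.076 × 0.5960 = 0.0453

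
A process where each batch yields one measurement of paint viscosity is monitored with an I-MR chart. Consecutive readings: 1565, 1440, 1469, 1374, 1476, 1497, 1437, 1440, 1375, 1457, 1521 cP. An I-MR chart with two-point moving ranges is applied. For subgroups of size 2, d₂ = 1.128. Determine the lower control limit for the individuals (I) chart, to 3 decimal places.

1287.373

X̄ = (1565 + 1440 + 1469 + 1374 + 1476 + 1497 + 1437 + 1440 + 1375 + 1457 + 1521) / 11 = 1459.1818
Moving ranges: 125, 29, 95, 102, 21, 60, 3, 65, 82, 64; M̄R̄ = 646.0000 / 10 = 64.6000
LCL = X̄ − 3·M̄R̄/d₂ = 1459.1818 − 3 × 64.6000 / 1.128 = 1287.3733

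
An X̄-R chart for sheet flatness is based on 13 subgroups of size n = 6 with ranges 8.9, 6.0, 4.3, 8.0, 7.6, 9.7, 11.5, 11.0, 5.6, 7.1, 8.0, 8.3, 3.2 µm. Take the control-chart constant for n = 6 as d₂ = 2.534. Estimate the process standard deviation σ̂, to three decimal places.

R̄ = (8.9 + 6.0 + 4.3 + 8.0 + 7.6 + 9.7 + 11.5 + 11.0 + 5.6 + 7.1 + 8.0 + 8.3 + 3.2) / 13 = 7.6308
σ̂ = R̄ / d₂ = 7.6308 / 2.534 = 3.0114

3.011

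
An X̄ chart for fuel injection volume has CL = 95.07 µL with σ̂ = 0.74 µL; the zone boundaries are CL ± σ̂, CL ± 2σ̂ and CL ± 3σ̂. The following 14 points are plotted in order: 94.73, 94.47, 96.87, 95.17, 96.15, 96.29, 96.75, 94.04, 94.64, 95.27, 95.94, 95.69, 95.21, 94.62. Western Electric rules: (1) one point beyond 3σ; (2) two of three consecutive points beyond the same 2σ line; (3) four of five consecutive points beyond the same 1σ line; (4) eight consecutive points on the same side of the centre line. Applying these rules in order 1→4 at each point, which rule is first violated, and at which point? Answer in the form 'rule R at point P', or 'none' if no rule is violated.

rule 3 at point 7

Zone of each point (C = within 1σ̂, B = 1σ̂–2σ̂, A = 2σ̂–3σ̂, * = beyond 3σ̂; sign = side of CL): 1:-C, 2:-C, 3:+A, 4:+C, 5:+B, 6:+B, 7:+A, 8:-B, 9:-C, 10:+C, 11:+B, 12:+C, 13:+C, 14:-C
Rule 3 (four of five consecutive points beyond the same 1σ limit) is satisfied at point 7.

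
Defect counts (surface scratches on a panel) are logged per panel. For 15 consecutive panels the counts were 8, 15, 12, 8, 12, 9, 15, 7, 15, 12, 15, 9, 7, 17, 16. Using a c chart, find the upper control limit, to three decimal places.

22.105

c̄ = (8 + 15 + 12 + 8 + 12 + 9 + 15 + 7 + 15 + 12 + 15 + 9 + 7 + 17 + 16) / 15 = 177 / 15 = 11.8000
UCL = c̄ + 3√c̄ = 11.8000 + 3 × √11.8000 = 11.8000 + 3 × 3.4351 = 22.1053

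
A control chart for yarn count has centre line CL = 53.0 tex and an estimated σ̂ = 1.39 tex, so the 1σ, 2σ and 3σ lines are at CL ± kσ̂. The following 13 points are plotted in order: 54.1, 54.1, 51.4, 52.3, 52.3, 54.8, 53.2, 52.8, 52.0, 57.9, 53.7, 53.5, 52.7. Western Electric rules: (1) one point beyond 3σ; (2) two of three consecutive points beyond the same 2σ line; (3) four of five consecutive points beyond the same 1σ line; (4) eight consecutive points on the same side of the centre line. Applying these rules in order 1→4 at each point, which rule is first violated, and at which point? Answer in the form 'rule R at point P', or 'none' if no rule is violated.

rule 1 at point 10

Zone of each point (C = within 1σ̂, B = 1σ̂–2σ̂, A = 2σ̂–3σ̂, * = beyond 3σ̂; sign = side of CL): 1:+C, 2:+C, 3:-B, 4:-C, 5:-C, 6:+B, 7:+C, 8:-C, 9:-C, 10:+*, 11:+C, 12:+C, 13:-C
Rule 1 (one point beyond the 3σ limits) is satisfied at point 10.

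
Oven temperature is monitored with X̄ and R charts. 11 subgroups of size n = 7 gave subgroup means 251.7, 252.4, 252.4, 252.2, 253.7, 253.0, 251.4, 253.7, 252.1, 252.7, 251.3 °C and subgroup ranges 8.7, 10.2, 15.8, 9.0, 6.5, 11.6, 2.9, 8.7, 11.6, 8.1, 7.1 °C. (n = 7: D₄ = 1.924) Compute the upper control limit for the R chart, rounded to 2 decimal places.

R̄ = (8.7 + 10.2 + 15.8 + 9.0 + 6.5 + 11.6 + 2.9 + 8.7 + 11.6 + 8.1 + 7.1) / 11 = 100.2000 / 11 = 9.1091
UCL_R = D₄·R̄ = 1.924 × 9.1091 = 17.5259

17.53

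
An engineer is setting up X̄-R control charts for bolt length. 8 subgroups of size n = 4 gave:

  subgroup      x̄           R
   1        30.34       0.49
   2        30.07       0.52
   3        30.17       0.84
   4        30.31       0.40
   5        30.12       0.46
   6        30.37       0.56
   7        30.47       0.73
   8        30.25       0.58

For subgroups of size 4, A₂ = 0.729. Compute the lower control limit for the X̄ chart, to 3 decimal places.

29.845

X̄̄ = (30.34 + 30.07 + 30.17 + 30.31 + 30.12 + 30.37 + 30.47 + 30.25) / 8 = 242.1000 / 8 = 30.2625
R̄ = (0.49 + 0.52 + 0.84 + 0.40 + 0.46 + 0.56 + 0.73 + 0.58) / 8 = 4.5800 / 8 = 0.5725
LCL = X̄̄ − A₂·R̄ = 30.2625 − 0.729 × 0.5725 = 29.8451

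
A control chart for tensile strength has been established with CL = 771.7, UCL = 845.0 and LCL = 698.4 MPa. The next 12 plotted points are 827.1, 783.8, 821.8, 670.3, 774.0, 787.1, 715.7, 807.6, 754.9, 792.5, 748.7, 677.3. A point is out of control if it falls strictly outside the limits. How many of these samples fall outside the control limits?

Compare each point to [698.4, 845.0]: sample 4 = 670.3 < LCL; sample 12 = 677.3 < LCL.

2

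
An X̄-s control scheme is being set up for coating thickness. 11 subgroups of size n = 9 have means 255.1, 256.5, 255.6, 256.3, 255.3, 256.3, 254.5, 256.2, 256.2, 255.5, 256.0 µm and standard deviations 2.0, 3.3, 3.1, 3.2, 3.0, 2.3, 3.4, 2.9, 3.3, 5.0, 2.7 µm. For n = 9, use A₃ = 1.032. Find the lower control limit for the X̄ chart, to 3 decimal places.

X̄̄ = (255.1 + 256.5 + 255.6 + 256.3 + 255.3 + 256.3 + 254.5 + 256.2 + 256.2 + 255.5 + 256.0) / 11 = 255.7727
s̄ = (2.0 + 3.3 + 3.1 + 3.2 + 3.0 + 2.3 + 3.4 + 2.9 + 3.3 + 5.0 + 2.7) / 11 = 3.1091
LCL = X̄̄ − A₃·s̄ = 255.7727 − 1.032 × 3.1091 = 252.5641

252.564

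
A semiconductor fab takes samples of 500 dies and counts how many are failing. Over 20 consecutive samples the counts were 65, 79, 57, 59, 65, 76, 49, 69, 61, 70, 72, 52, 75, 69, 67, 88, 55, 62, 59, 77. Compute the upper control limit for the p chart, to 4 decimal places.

p̄ = Σdᵢ / (k·n) = 1326 / (20 × 500) = 0.13260
UCL = p̄ + 3·√(p̄(1−p̄)/n) = 0.13260 + 3 × √(0.13260×0.86740/500) = 0.13260 + 3 × 0.01517 = 0.17810

0.1781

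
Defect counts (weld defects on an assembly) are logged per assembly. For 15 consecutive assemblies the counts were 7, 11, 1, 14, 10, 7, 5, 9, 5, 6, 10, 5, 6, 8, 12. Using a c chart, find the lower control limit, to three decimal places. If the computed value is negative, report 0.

0.000

c̄ = (7 + 11 + 1 + 14 + 10 + 7 + 5 + 9 + 5 + 6 + 10 + 5 + 6 + 8 + 12) / 15 = 116 / 15 = 7.7333
LCL = c̄ − 3√c̄ = 7.7333 − 3 × 2.7809 = -0.6093 → 0 (cannot be negative)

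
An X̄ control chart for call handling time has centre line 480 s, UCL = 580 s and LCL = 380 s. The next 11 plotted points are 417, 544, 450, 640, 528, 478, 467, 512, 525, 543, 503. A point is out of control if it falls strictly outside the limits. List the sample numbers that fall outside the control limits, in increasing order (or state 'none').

4

Compare each point to [380, 580]: sample 4 = 640 > UCL.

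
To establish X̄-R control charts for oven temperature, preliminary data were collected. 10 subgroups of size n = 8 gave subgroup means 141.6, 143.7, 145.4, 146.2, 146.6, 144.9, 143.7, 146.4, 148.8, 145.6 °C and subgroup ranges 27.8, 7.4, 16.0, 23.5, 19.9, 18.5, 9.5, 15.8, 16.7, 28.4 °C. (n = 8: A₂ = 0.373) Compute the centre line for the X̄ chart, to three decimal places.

145.290

X̄̄ = (141.6 + 143.7 + 145.4 + 146.2 + 146.6 + 144.9 + 143.7 + 146.4 + 148.8 + 145.6) / 10 = 1452.9000 / 10 = 145.2900
CL = X̄̄ = 145.2900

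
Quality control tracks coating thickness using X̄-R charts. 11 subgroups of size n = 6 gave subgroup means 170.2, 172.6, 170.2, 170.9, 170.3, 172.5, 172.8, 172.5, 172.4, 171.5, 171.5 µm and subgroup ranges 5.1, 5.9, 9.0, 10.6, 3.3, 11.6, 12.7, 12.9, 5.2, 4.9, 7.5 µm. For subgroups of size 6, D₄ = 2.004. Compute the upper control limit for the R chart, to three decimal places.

R̄ = (5.1 + 5.9 + 9.0 + 10.6 + 3.3 + 11.6 + 12.7 + 12.9 + 5.2 + 4.9 + 7.5) / 11 = 88.7000 / 11 = 8.0636
UCL_R = D₄·R̄ = 2.004 × 8.0636 = 16.1595

16.160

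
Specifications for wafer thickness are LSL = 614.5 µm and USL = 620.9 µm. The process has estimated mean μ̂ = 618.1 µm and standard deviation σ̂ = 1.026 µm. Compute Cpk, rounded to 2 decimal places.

0.91

Cpu = (USL − μ̂) / (3σ̂) = (620.9 − 618.1) / (3 × 1.026) = 0.9097; Cpl = (μ̂ − LSL) / (3σ̂) = (618.1 − 614.5) / (3 × 1.026) = 1.1696; Cpk = min(Cpu, Cpl) = 0.9097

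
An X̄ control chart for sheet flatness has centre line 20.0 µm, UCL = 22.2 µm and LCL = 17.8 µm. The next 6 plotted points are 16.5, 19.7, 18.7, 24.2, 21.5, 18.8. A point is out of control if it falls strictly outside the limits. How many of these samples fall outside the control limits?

Compare each point to [17.8, 22.2]: sample 1 = 16.5 < LCL; sample 4 = 24.2 > UCL.

2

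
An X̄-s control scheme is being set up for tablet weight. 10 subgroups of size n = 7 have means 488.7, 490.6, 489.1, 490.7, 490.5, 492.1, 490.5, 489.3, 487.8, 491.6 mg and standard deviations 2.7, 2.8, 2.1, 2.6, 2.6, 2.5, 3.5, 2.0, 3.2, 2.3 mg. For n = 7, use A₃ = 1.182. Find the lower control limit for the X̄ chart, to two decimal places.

486.98

X̄̄ = (488.7 + 490.6 + 489.1 + 490.7 + 490.5 + 492.1 + 490.5 + 489.3 + 487.8 + 491.6) / 10 = 490.0900
s̄ = (2.7 + 2.8 + 2.1 + 2.6 + 2.6 + 2.5 + 3.5 + 2.0 + 3.2 + 2.3) / 10 = 2.6300
LCL = X̄̄ − A₃·s̄ = 490.0900 − 1.182 × 2.6300 = 486.9813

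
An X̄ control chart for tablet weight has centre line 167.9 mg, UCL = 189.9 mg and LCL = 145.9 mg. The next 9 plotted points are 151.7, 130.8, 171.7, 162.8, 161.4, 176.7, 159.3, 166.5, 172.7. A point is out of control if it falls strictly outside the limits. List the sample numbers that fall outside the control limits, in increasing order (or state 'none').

2

Compare each point to [145.9, 189.9]: sample 2 = 130.8 < LCL.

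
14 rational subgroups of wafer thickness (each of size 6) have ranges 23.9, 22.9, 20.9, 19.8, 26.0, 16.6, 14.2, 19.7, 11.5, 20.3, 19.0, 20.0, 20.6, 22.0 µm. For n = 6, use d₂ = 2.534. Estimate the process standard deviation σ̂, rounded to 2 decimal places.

R̄ = (23.9 + 22.9 + 20.9 + 19.8 + 26.0 + 16.6 + 14.2 + 19.7 + 11.5 + 20.3 + 19.0 + 20.0 + 20.6 + 22.0) / 14 = 19.8143
σ̂ = R̄ / d₂ = 19.8143 / 2.534 = 7.8194

7.82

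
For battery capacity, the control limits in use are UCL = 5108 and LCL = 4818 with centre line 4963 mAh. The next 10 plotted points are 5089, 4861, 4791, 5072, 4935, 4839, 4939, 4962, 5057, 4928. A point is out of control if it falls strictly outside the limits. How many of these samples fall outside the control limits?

Compare each point to [4818, 5108]: sample 3 = 4791 < LCL.

1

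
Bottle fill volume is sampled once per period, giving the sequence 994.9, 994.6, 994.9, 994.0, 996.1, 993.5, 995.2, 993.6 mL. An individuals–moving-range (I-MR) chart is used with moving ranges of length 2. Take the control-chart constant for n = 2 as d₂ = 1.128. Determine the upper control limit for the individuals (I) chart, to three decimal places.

998.209

X̄ = (994.9 + 994.6 + 994.9 + 994.0 + 996.1 + 993.5 + 995.2 + 993.6) / 8 = 994.6000
Moving ranges: 0.3, 0.3, 0.9, 2.1, 2.6, 1.7, 1.6; M̄R̄ = 9.5000 / 7 = 1.3571
UCL = X̄ + 3·M̄R̄/d₂ = 994.6000 + 3 × 1.3571 / 1.128 = 998.2094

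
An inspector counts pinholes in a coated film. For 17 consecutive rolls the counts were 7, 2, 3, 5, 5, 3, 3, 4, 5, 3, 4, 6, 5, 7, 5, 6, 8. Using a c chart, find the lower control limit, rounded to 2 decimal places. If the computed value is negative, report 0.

c̄ = (7 + 2 + 3 + 5 + 5 + 3 + 3 + 4 + 5 + 3 + 4 + 6 + 5 + 7 + 5 + 6 + 8) / 17 = 81 / 17 = 4.7647
LCL = c̄ − 3√c̄ = 4.7647 − 3 × 2.1828 = -1.7838 → 0 (cannot be negative)

0.00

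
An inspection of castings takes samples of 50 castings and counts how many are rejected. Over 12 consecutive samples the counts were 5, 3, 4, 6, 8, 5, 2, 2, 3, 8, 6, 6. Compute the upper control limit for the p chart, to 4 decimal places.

p̄ = Σdᵢ / (k·n) = 58 / (12 × 50) = 0.09667
UCL = p̄ + 3·√(p̄(1−p̄)/n) = 0.09667 + 3 × √(0.09667×0.90333/50) = 0.09667 + 3 × 0.04179 = 0.22204

0.2220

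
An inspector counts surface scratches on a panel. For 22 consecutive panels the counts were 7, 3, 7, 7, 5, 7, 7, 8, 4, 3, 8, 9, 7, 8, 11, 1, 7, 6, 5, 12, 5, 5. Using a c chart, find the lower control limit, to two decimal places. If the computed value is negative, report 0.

c̄ = (7 + 3 + 7 + 7 + 5 + 7 + 7 + 8 + 4 + 3 + 8 + 9 + 7 + 8 + 11 + 1 + 7 + 6 + 5 + 12 + 5 + 5) / 22 = 142 / 22 = 6.4545
LCL = c̄ − 3√c̄ = 6.4545 − 3 × 2.5406 = -1.1672 → 0 (cannot be negative)

0.00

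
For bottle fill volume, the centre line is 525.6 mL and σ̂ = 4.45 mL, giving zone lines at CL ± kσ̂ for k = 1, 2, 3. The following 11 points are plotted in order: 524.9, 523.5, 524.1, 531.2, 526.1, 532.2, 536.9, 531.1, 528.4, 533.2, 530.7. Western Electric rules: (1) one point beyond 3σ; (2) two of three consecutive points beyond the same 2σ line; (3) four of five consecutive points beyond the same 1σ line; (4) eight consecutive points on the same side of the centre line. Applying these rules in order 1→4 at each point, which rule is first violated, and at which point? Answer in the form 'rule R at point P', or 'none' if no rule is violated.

Zone of each point (C = within 1σ̂, B = 1σ̂–2σ̂, A = 2σ̂–3σ̂, * = beyond 3σ̂; sign = side of CL): 1:-C, 2:-C, 3:-C, 4:+B, 5:+C, 6:+B, 7:+A, 8:+B, 9:+C, 10:+B, 11:+B
Rule 3 (four of five consecutive points beyond the same 1σ limit) is satisfied at point 8.

rule 3 at point 8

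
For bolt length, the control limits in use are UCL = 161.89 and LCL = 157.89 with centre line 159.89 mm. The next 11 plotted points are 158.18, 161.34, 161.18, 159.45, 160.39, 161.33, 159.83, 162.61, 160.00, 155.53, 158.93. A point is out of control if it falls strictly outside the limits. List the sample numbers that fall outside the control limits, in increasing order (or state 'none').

8, 10

Compare each point to [157.89, 161.89]: sample 8 = 162.61 > UCL; sample 10 = 155.53 < LCL.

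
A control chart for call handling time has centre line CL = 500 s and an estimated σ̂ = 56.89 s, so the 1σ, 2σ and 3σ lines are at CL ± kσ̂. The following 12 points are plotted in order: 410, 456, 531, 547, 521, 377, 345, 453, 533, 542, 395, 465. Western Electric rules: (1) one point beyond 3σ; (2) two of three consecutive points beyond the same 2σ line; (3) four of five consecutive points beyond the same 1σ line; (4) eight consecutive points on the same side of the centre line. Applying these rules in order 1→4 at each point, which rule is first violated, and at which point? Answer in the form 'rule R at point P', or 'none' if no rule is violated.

Zone of each point (C = within 1σ̂, B = 1σ̂–2σ̂, A = 2σ̂–3σ̂, * = beyond 3σ̂; sign = side of CL): 1:-B, 2:-C, 3:+C, 4:+C, 5:+C, 6:-A, 7:-A, 8:-C, 9:+C, 10:+C, 11:-B, 12:-C
Rule 2 (two of three consecutive points beyond the same 2σ limit) is satisfied at point 7.

rule 2 at point 7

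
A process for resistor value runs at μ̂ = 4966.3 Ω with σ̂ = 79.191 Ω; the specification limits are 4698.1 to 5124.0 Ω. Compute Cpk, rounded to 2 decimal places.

0.66

Cpu = (USL − μ̂) / (3σ̂) = (5124.0 − 4966.3) / (3 × 79.191) = 0.6638; Cpl = (μ̂ − LSL) / (3σ̂) = (4966.3 − 4698.1) / (3 × 79.191) = 1.1289; Cpk = min(Cpu, Cpl) = 0.6638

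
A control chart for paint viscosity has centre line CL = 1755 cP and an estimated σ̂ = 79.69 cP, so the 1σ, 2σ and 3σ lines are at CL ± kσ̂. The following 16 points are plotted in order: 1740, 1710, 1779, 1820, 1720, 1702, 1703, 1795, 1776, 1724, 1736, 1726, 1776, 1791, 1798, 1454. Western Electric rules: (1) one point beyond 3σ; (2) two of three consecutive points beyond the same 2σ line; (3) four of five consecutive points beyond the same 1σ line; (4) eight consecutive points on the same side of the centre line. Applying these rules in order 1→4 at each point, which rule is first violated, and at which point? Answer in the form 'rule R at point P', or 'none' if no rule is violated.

rule 1 at point 16

Zone of each point (C = within 1σ̂, B = 1σ̂–2σ̂, A = 2σ̂–3σ̂, * = beyond 3σ̂; sign = side of CL): 1:-C, 2:-C, 3:+C, 4:+C, 5:-C, 6:-C, 7:-C, 8:+C, 9:+C, 10:-C, 11:-C, 12:-C, 13:+C, 14:+C, 15:+C, 16:-*
Rule 1 (one point beyond the 3σ limits) is satisfied at point 16.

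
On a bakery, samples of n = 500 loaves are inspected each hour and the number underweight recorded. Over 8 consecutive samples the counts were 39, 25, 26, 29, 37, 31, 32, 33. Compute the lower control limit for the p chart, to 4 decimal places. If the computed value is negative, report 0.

p̄ = Σdᵢ / (k·n) = 252 / (8 × 500) = 0.06300
LCL = p̄ − 3·√(p̄(1−p̄)/n) = 0.06300 − 3 × 0.01087 = 0.03040

0.0304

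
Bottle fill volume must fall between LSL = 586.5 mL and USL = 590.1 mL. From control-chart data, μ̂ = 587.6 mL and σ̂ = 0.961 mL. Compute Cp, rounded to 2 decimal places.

0.62

Cp = (USL − LSL) / (6σ̂) = (590.1 − 586.5) / (6 × 0.961) = 3.6000 / 5.7660 = 0.6243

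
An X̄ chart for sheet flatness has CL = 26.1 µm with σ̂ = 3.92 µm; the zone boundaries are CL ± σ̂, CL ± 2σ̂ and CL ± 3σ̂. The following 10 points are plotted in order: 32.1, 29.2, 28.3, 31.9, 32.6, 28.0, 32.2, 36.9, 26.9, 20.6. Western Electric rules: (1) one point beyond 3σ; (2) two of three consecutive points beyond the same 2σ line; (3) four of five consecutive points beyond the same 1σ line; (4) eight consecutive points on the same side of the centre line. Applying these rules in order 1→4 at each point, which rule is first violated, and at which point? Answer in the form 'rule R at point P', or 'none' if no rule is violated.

rule 3 at point 8

Zone of each point (C = within 1σ̂, B = 1σ̂–2σ̂, A = 2σ̂–3σ̂, * = beyond 3σ̂; sign = side of CL): 1:+B, 2:+C, 3:+C, 4:+B, 5:+B, 6:+C, 7:+B, 8:+A, 9:+C, 10:-B
Rule 3 (four of five consecutive points beyond the same 1σ limit) is satisfied at point 8.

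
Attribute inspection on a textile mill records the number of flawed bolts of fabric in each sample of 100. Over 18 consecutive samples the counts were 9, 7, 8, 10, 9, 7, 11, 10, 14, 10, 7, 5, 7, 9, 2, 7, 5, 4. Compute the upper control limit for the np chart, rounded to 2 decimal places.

15.89

p̄ = Σdᵢ / (k·n) = 141 / (18 × 100) = 0.07833
UCL = np̄ + 3·√(np̄(1−p̄)) = 7.8333 + 3 × √(7.8333×0.92167) = 7.8333 + 3 × 2.6870 = 15.8942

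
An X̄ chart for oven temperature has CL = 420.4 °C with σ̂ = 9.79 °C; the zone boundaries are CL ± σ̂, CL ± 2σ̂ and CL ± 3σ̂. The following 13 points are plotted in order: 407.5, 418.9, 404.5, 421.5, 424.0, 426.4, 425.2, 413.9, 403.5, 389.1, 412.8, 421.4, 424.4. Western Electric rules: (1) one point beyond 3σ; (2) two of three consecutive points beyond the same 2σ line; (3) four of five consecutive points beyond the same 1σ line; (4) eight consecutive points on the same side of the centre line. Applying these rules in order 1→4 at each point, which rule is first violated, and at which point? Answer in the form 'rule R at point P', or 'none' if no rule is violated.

Zone of each point (C = within 1σ̂, B = 1σ̂–2σ̂, A = 2σ̂–3σ̂, * = beyond 3σ̂; sign = side of CL): 1:-B, 2:-C, 3:-B, 4:+C, 5:+C, 6:+C, 7:+C, 8:-C, 9:-B, 10:-*, 11:-C, 12:+C, 13:+C
Rule 1 (one point beyond the 3σ limits) is satisfied at point 10.

rule 1 at point 10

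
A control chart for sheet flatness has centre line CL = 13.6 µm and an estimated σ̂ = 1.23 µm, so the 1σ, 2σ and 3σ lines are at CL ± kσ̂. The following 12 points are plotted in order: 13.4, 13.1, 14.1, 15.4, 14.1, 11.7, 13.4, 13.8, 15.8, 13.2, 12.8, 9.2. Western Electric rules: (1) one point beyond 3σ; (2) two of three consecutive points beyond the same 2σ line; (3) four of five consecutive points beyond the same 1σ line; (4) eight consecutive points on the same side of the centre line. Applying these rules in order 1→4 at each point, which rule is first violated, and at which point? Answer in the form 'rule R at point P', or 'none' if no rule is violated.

rule 1 at point 12

Zone of each point (C = within 1σ̂, B = 1σ̂–2σ̂, A = 2σ̂–3σ̂, * = beyond 3σ̂; sign = side of CL): 1:-C, 2:-C, 3:+C, 4:+B, 5:+C, 6:-B, 7:-C, 8:+C, 9:+B, 10:-C, 11:-C, 12:-*
Rule 1 (one point beyond the 3σ limits) is satisfied at point 12.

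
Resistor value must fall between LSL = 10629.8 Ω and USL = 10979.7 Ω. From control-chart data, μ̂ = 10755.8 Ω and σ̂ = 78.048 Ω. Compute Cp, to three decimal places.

Cp = (USL − LSL) / (6σ̂) = (10979.7 − 10629.8) / (6 × 78.048) = 349.9000 / 468.2880 = 0.7472

0.747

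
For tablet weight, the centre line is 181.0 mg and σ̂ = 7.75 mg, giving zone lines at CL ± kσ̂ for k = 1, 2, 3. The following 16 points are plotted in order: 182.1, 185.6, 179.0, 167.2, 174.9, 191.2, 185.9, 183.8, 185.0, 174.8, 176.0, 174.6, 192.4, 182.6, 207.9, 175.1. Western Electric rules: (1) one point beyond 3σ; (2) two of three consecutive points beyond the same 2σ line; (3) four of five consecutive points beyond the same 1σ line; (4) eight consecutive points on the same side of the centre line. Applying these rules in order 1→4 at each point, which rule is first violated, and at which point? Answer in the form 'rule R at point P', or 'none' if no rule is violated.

rule 1 at point 15

Zone of each point (C = within 1σ̂, B = 1σ̂–2σ̂, A = 2σ̂–3σ̂, * = beyond 3σ̂; sign = side of CL): 1:+C, 2:+C, 3:-C, 4:-B, 5:-C, 6:+B, 7:+C, 8:+C, 9:+C, 10:-C, 11:-C, 12:-C, 13:+B, 14:+C, 15:+*, 16:-C
Rule 1 (one point beyond the 3σ limits) is satisfied at point 15.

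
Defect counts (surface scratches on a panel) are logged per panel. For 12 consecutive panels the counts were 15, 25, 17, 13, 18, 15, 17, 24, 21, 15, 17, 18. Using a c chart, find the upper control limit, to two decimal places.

c̄ = (15 + 25 + 17 + 13 + 18 + 15 + 17 + 24 + 21 + 15 + 17 + 18) / 12 = 215 / 12 = 17.9167
UCL = c̄ + 3√c̄ = 17.9167 + 3 × √17.9167 = 17.9167 + 3 × 4.2328 = 30.6151

30.62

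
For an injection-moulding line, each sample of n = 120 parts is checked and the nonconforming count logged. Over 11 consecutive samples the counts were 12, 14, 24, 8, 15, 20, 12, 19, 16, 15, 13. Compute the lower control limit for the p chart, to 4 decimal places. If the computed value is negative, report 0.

0.0360

p̄ = Σdᵢ / (k·n) = 168 / (11 × 120) = 0.12727
LCL = p̄ − 3·√(p̄(1−p̄)/n) = 0.12727 − 3 × 0.03042 = 0.03600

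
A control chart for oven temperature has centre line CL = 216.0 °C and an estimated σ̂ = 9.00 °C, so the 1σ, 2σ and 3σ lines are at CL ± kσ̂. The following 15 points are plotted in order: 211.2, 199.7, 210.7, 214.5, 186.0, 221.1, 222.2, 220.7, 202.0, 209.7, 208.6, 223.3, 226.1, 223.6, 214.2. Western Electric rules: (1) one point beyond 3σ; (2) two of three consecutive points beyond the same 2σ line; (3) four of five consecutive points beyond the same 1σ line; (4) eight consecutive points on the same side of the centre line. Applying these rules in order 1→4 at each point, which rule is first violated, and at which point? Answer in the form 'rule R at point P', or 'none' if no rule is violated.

rule 1 at point 5

Zone of each point (C = within 1σ̂, B = 1σ̂–2σ̂, A = 2σ̂–3σ̂, * = beyond 3σ̂; sign = side of CL): 1:-C, 2:-B, 3:-C, 4:-C, 5:-*, 6:+C, 7:+C, 8:+C, 9:-B, 10:-C, 11:-C, 12:+C, 13:+B, 14:+C, 15:-C
Rule 1 (one point beyond the 3σ limits) is satisfied at point 5.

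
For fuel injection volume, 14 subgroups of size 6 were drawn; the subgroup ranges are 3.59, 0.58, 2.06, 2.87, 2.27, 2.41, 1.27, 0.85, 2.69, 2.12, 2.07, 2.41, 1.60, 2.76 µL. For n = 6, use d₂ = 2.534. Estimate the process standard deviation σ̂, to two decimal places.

0.83

R̄ = (3.59 + 0.58 + 2.06 + 2.87 + 2.27 + 2.41 + 1.27 + 0.85 + 2.69 + 2.12 + 2.07 + 2.41 + 1.60 + 2.76) / 14 = 2.1107
σ̂ = R̄ / d₂ = 2.1107 / 2.534 = 0.8330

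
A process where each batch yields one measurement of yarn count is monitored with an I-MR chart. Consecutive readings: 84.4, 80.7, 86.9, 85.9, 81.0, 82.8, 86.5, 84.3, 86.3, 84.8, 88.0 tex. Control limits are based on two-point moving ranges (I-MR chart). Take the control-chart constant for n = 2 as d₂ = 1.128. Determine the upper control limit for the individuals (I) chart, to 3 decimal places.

X̄ = (84.4 + 80.7 + 86.9 + 85.9 + 81.0 + 82.8 + 86.5 + 84.3 + 86.3 + 84.8 + 88.0) / 11 = 84.6909
Moving ranges: 3.7, 6.2, 1.0, 4.9, 1.8, 3.7, 2.2, 2.0, 1.5, 3.2; M̄R̄ = 30.2000 / 10 = 3.0200
UCL = X̄ + 3·M̄R̄/d₂ = 84.6909 + 3 × 3.0200 / 1.128 = 92.7228

92.723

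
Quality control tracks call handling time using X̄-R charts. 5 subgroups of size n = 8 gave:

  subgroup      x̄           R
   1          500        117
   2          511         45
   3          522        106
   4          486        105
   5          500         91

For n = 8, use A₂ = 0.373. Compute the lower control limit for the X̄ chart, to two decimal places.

469.19

X̄̄ = (500 + 511 + 522 + 486 + 500) / 5 = 2519.0000 / 5 = 503.8000
R̄ = (117 + 45 + 106 + 105 + 91) / 5 = 464.0000 / 5 = 92.8000
LCL = X̄̄ − A₂·R̄ = 503.8000 − 0.373 × 92.8000 = 469.1856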